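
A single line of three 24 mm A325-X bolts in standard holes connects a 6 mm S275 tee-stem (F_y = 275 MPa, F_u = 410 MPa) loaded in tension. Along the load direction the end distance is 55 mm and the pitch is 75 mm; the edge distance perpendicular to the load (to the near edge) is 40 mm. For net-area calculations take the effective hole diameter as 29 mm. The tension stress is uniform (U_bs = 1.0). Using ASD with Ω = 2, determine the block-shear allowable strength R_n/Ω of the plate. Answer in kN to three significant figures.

Shear plane L_v = 55 + 2·75 = 205 mm; A_gv = 205 × 6 = 1230 mm².
A_nv = (205 − 2.5·29) × 6 = 795 mm².
A_nt = (40 − 0.5·29) × 6 = 153 mm².
0.6 F_u A_nv = 195.6 kN; 0.6 F_y A_gv = 203 kN → shear rupture governs the shear term.
R_n = 195.6 + 1.0 × 410 × 153 / 1000 = 258.3 kN.
Allowable strength R_n/Ω = 258.3 / 2 = 129 kN.

129 kN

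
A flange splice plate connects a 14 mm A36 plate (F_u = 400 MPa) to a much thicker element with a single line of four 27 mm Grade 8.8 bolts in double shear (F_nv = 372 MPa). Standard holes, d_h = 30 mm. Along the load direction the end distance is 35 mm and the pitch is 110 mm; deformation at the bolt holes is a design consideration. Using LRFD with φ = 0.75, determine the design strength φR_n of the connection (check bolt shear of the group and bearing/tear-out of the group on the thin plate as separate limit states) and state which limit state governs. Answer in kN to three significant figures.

917 kN (bearing governs)

Bolt shear: A_b = π·27²/4 = 572.6 mm²; R_n = 372 × 572.6 × 4 × 2 / 1000 = 1704 kN → 0.75 × 1704 = 1280 kN.
Bearing (1.2 l_c t F_u ≤ 2.4 d t F_u): upper limit = 2.4·27·14·400 / 1000 = 362.9 kN.
  Edge l_c = 35 − 30/2 = 20 → r_n = 134.4 kN; interior l_c = 110 − 30 = 80 → r_n = 362.9 kN.
  R_n,bearing = 1·134.4 + 3·362.9 = 1223 kN → 0.75 × 1223 = 917 kN.
Bearing governs: 917 kN.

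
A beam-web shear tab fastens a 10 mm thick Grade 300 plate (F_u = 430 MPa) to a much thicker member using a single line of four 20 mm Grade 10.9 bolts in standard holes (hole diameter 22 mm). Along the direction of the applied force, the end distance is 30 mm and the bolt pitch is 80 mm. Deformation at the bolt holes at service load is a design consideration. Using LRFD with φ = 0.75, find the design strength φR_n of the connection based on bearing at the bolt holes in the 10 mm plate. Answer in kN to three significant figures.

Per bolt r_n = 1.2 l_c t F_u ≤ 2.4 d t F_u; upper limit = 2.4 × 20 × 10 × 430 / 1000 = 206.4 kN.
Edge bolt: l_c = 30 − 22/2 = 19 mm → 1.2 × 19 × 10 × 430 / 1000 = 98.04 → r_n = 98.04 kN.
Interior bolts: l_c = 80 − 22 = 58 mm → 1.2 × 58 × 10 × 430 / 1000 = 299.3 → r_n = 206.4 kN.
R_n = 1 × 98.04 + 3 × 206.4 = 717.2 kN.
Design strength φR_n = 0.75 × 717.2 = 538 kN.

538 kN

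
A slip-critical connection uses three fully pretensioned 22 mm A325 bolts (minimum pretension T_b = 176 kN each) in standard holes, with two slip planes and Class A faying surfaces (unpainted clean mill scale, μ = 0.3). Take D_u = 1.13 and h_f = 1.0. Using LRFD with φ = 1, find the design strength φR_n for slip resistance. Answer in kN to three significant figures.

R_n = μ · D_u · h_f · T_b · n_s · n_b = 0.3 × 1.13 × 1.0 × 176 × 2 × 3 = 358 kN.
Design strength φR_n = 1 × 358 = 358 kN.

358 kN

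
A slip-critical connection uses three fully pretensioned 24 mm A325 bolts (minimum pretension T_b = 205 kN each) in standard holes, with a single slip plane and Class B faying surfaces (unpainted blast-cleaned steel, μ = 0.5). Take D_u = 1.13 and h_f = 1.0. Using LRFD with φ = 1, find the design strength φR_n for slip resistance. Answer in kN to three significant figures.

347 kN

R_n = μ · D_u · h_f · T_b · n_s · n_b = 0.5 × 1.13 × 1.0 × 205 × 1 × 3 = 347.5 kN.
Design strength φR_n = 1 × 347.5 = 347 kN.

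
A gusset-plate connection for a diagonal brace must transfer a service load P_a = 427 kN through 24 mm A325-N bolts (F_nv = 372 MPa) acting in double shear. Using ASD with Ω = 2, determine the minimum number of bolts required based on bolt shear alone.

3 bolts

A_b = π·24²/4 = 452.4 mm².
Per-bolt allowable strength R_n/Ω = 372 × 452.4 × 2 / 1000 / 2 = 168.3 kN.
n ≥ 427 / 168.3 = 2.537 → use 3 bolts.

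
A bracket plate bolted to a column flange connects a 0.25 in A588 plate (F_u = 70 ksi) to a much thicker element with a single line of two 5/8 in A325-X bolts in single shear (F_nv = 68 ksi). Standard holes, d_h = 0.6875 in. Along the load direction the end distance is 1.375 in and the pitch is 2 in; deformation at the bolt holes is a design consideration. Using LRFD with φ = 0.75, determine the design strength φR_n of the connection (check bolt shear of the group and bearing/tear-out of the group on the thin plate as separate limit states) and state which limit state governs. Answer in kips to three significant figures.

31.3 kips (bolt shear governs)

Bolt shear: A_b = π·0.625²/4 = 0.3068 in²; R_n = 68 × 0.3068 × 2 × 1 = 41.72 kips → 0.75 × 41.72 = 31.3 kips.
Bearing (1.2 l_c t F_u ≤ 2.4 d t F_u): upper limit = 2.4·0.625·0.25·70 = 26.25 kips.
  Edge l_c = 1.375 − 0.6875/2 = 1.031 → r_n = 21.66 kips; interior l_c = 2 − 0.6875 = 1.312 → r_n = 26.25 kips.
  R_n,bearing = 1·21.66 + 1·26.25 = 47.91 kips → 0.75 × 47.91 = 35.9 kips.
Bolt shear governs: 31.3 kips.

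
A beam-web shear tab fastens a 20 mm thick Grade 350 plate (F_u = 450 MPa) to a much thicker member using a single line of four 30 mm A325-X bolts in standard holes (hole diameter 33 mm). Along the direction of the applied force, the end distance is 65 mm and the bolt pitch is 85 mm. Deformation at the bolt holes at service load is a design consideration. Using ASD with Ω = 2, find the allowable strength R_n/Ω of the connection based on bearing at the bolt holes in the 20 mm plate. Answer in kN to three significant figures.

1100 kN

Per bolt r_n = 1.2 l_c t F_u ≤ 2.4 d t F_u; upper limit = 2.4 × 30 × 20 × 450 / 1000 = 648 kN.
Edge bolt: l_c = 65 − 33/2 = 48.5 mm → 1.2 × 48.5 × 20 × 450 / 1000 = 523.8 → r_n = 523.8 kN.
Interior bolts: l_c = 85 − 33 = 52 mm → 1.2 × 52 × 20 × 450 / 1000 = 561.6 → r_n = 561.6 kN.
R_n = 1 × 523.8 + 3 × 561.6 = 2209 kN.
Allowable strength R_n/Ω = 2209 / 2 = 1100 kN.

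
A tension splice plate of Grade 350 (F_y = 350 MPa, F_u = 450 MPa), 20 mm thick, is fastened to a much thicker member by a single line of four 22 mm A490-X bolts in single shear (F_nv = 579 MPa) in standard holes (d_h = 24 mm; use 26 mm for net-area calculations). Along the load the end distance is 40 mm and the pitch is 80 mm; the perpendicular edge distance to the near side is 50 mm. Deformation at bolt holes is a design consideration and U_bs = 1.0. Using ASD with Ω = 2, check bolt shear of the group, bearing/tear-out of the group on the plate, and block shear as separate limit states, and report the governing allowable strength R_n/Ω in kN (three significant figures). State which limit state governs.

Bolt shear: A_b = π·22²/4 = 380.1 mm²; R_n = 579 × 380.1 × 4 × 1 / 1000 = 880.4 kN → 880.4 / 2 = 440 kN.
Bearing: edge l_c = 28, r_n = 302.4 kN; interior l_c = 56, r_n = 475.2 kN; R_n = 302.4 + 3·475.2 = 1728 kN → 864 kN.
Block shear: A_gv = 5600, A_nv = 3780, A_nt = 740 mm²; R_n = min(0.6F_uA_nv, 0.6F_yA_gv) + U_bs·F_u·A_nt = 1354 kN → 677 kN.
Bolt shear governs: 440 kN.

440 kN (bolt shear governs)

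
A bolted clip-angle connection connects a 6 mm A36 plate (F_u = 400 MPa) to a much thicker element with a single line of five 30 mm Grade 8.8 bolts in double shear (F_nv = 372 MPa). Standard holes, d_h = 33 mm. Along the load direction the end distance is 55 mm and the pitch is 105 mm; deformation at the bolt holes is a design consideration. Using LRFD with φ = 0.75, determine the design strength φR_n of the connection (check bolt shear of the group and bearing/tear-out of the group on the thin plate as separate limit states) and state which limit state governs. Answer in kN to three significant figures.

602 kN (bearing governs)

Bolt shear: A_b = π·30²/4 = 706.9 mm²; R_n = 372 × 706.9 × 5 × 2 / 1000 = 2630 kN → 0.75 × 2630 = 1970 kN.
Bearing (1.2 l_c t F_u ≤ 2.4 d t F_u): upper limit = 2.4·30·6·400 / 1000 = 172.8 kN.
  Edge l_c = 55 − 33/2 = 38.5 → r_n = 110.9 kN; interior l_c = 105 − 33 = 72 → r_n = 172.8 kN.
  R_n,bearing = 1·110.9 + 4·172.8 = 802.1 kN → 0.75 × 802.1 = 602 kN.
Bearing governs: 602 kN.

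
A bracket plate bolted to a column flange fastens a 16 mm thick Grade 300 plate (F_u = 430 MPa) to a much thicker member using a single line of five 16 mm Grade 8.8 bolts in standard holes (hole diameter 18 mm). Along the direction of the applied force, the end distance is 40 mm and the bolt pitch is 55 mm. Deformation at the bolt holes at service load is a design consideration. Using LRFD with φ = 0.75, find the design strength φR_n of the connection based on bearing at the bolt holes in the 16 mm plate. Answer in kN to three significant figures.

985 kN

Per bolt r_n = 1.2 l_c t F_u ≤ 2.4 d t F_u; upper limit = 2.4 × 16 × 16 × 430 / 1000 = 264.2 kN.
Edge bolt: l_c = 40 − 18/2 = 31 mm → 1.2 × 31 × 16 × 430 / 1000 = 255.9 → r_n = 255.9 kN.
Interior bolts: l_c = 55 − 18 = 37 mm → 1.2 × 37 × 16 × 430 / 1000 = 305.5 → r_n = 264.2 kN.
R_n = 1 × 255.9 + 4 × 264.2 = 1313 kN.
Design strength φR_n = 0.75 × 1313 = 985 kN.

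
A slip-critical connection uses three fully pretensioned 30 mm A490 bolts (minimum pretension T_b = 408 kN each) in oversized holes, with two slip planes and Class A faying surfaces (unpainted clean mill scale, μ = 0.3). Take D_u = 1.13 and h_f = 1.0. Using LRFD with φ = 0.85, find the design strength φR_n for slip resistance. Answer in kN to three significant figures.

705 kN

R_n = μ · D_u · h_f · T_b · n_s · n_b = 0.3 × 1.13 × 1.0 × 408 × 2 × 3 = 829.9 kN.
Design strength φR_n = 0.85 × 829.9 = 705 kN.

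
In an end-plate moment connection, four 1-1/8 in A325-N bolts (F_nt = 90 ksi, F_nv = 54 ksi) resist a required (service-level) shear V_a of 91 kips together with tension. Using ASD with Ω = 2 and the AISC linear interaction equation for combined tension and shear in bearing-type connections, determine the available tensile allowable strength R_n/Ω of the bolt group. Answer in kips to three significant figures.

A_b = π·1.125²/4 = 0.994 in²; f_rv = 91 / (4 × 0.994) = 22.89 ksi.
F'_nt = 1.3 F_nt − (Ω F_nt / F_nv) f_rv = 1.3·90 − (2·90/54)·22.89 = 40.71 ksi, capped at F_nt → F'_nt = 40.71 ksi.
R_n = F'_nt · A_b · n = 40.71 × 0.994 × 4 = 161.9 kips.
Allowable strength R_n/Ω = 161.9 / 2 = 80.9 kips.

80.9 kips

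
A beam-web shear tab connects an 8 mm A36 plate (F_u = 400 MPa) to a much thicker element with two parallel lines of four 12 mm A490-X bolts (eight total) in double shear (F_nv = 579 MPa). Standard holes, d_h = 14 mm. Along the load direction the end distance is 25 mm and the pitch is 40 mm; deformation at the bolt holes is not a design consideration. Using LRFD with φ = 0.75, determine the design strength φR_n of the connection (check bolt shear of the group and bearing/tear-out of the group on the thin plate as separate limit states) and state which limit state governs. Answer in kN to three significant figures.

648 kN (bearing governs)

Bolt shear: A_b = π·12²/4 = 113.1 mm²; R_n = 579 × 113.1 × 8 × 2 / 1000 = 1048 kN → 0.75 × 1048 = 786 kN.
Bearing (1.5 l_c t F_u ≤ 3.0 d t F_u): upper limit = 3.0·12·8·400 / 1000 = 115.2 kN.
  Edge l_c = 25 − 14/2 = 18 → r_n = 86.4 kN; interior l_c = 40 − 14 = 26 → r_n = 115.2 kN.
  R_n,bearing = 2·86.4 + 6·115.2 = 864 kN → 0.75 × 864 = 648 kN.
Bearing governs: 648 kN.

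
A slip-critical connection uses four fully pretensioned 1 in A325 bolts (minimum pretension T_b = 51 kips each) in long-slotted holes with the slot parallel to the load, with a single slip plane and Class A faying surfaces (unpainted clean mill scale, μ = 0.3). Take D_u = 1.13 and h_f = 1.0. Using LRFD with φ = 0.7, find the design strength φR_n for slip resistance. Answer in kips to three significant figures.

R_n = μ · D_u · h_f · T_b · n_s · n_b = 0.3 × 1.13 × 1.0 × 51 × 1 × 4 = 69.16 kips.
Design strength φR_n = 0.7 × 69.16 = 48.4 kips.

48.4 kips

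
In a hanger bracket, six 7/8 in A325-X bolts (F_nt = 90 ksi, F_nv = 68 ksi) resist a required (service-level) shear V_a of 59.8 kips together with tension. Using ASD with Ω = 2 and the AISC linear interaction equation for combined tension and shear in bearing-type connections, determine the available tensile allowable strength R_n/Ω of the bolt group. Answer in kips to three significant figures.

132 kips

A_b = π·0.875²/4 = 0.6013 in²; f_rv = 59.8 / (6 × 0.6013) = 16.57 ksi.
F'_nt = 1.3 F_nt − (Ω F_nt / F_nv) f_rv = 1.3·90 − (2·90/68)·16.57 = 73.13 ksi, capped at F_nt → F'_nt = 73.13 ksi.
R_n = F'_nt · A_b · n = 73.13 × 0.6013 × 6 = 263.8 kips.
Allowable strength R_n/Ω = 263.8 / 2 = 132 kips.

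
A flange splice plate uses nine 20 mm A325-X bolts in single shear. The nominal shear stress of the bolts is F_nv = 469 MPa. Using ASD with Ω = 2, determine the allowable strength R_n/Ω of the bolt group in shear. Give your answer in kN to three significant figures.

663 kN

A_b = π × 20² / 4 = 314.2 mm².
R_n = F_nv · A_b · n · n_s = 469 × 314.2 × 9 × 1 / 1000 = 1326 kN.
Allowable strength R_n/Ω = 1326 / 2 = 663 kN.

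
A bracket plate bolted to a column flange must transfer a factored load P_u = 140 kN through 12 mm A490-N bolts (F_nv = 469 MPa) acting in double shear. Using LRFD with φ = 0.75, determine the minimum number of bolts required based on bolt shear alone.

A_b = π·12²/4 = 113.1 mm².
Per-bolt design strength φR_n = 0.75 × 469 × 113.1 × 2 / 1000 = 79.56 kN.
n ≥ 140 / 79.56 = 1.76 → use 2 bolts.

2 bolts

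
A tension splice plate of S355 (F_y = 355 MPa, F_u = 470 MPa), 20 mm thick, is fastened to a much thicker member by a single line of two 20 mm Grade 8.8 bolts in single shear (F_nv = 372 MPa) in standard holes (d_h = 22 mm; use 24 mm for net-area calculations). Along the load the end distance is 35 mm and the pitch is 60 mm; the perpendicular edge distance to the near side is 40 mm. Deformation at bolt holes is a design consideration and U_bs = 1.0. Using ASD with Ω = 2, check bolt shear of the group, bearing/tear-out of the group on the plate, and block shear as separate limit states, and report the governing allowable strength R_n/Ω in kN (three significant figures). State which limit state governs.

117 kN (bolt shear governs)

Bolt shear: A_b = π·20²/4 = 314.2 mm²; R_n = 372 × 314.2 × 2 × 1 / 1000 = 233.7 kN → 233.7 / 2 = 117 kN.
Bearing: edge l_c = 24, r_n = 270.7 kN; interior l_c = 38, r_n = 428.6 kN; R_n = 270.7 + 1·428.6 = 699.4 kN → 350 kN.
Block shear: A_gv = 1900, A_nv = 1180, A_nt = 560 mm²; R_n = min(0.6F_uA_nv, 0.6F_yA_gv) + U_bs·F_u·A_nt = 596 kN → 298 kN.
Bolt shear governs: 117 kN.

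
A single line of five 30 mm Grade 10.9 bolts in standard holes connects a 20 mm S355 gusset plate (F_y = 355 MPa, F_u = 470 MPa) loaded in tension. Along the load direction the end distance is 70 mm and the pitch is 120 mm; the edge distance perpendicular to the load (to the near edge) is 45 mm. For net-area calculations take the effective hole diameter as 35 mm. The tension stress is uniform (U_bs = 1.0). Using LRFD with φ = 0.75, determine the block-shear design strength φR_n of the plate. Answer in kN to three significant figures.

1850 kN

Shear plane L_v = 70 + 4·120 = 550 mm; A_gv = 550 × 20 = 11000 mm².
A_nv = (550 − 4.5·35) × 20 = 7850 mm².
A_nt = (45 − 0.5·35) × 20 = 550 mm².
0.6 F_u A_nv = 2214 kN; 0.6 F_y A_gv = 2343 kN → shear rupture governs the shear term.
R_n = 2214 + 1.0 × 470 × 550 / 1000 = 2472 kN.
Design strength φR_n = 0.75 × 2472 = 1850 kN.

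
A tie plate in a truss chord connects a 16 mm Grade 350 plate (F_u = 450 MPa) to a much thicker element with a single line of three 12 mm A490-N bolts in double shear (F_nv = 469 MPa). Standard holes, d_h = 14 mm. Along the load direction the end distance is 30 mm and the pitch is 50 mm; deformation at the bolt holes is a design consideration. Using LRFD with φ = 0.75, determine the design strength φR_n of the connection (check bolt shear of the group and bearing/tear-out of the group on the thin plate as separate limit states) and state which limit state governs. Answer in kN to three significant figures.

239 kN (bolt shear governs)

Bolt shear: A_b = π·12²/4 = 113.1 mm²; R_n = 469 × 113.1 × 3 × 2 / 1000 = 318.3 kN → 0.75 × 318.3 = 239 kN.
Bearing (1.2 l_c t F_u ≤ 2.4 d t F_u): upper limit = 2.4·12·16·450 / 1000 = 207.4 kN.
  Edge l_c = 30 − 14/2 = 23 → r_n = 198.7 kN; interior l_c = 50 − 14 = 36 → r_n = 207.4 kN.
  R_n,bearing = 1·198.7 + 2·207.4 = 613.4 kN → 0.75 × 613.4 = 460 kN.
Bolt shear governs: 239 kN.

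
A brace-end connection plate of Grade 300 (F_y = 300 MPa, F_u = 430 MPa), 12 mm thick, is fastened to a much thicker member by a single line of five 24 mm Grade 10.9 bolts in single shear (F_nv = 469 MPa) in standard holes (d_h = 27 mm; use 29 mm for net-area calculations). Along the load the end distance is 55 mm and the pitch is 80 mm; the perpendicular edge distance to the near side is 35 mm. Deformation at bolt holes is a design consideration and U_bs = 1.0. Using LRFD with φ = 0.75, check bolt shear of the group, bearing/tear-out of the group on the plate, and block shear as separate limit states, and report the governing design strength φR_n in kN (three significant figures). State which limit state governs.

647 kN (block shear governs)

Bolt shear: A_b = π·24²/4 = 452.4 mm²; R_n = 469 × 452.4 × 5 × 1 / 1000 = 1061 kN → 0.75 × 1061 = 796 kN.
Bearing: edge l_c = 41.5, r_n = 257 kN; interior l_c = 53, r_n = 297.2 kN; R_n = 257 + 4·297.2 = 1446 kN → 1080 kN.
Block shear: A_gv = 4500, A_nv = 2934, A_nt = 246 mm²; R_n = min(0.6F_uA_nv, 0.6F_yA_gv) + U_bs·F_u·A_nt = 862.8 kN → 647 kN.
Block shear governs: 647 kN.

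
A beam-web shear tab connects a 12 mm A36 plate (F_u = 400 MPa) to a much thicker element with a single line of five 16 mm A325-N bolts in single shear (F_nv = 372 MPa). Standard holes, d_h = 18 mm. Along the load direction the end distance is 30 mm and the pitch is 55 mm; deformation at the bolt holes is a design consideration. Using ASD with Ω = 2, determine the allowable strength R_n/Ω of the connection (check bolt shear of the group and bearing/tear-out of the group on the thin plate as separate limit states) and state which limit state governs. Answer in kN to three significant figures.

187 kN (bolt shear governs)

Bolt shear: A_b = π·16²/4 = 201.1 mm²; R_n = 372 × 201.1 × 5 × 1 / 1000 = 374 kN → 374 / 2 = 187 kN.
Bearing (1.2 l_c t F_u ≤ 2.4 d t F_u): upper limit = 2.4·16·12·400 / 1000 = 184.3 kN.
  Edge l_c = 30 − 18/2 = 21 → r_n = 121 kN; interior l_c = 55 − 18 = 37 → r_n = 184.3 kN.
  R_n,bearing = 1·121 + 4·184.3 = 858.2 kN → 858.2 / 2 = 429 kN.
Bolt shear governs: 187 kN.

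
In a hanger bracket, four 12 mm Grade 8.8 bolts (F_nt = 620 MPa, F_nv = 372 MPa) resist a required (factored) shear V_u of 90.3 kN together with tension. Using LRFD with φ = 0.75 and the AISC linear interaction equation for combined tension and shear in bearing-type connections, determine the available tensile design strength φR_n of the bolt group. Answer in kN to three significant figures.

A_b = π·12²/4 = 113.1 mm²; f_rv = 90.3 × 1000 / (4 × 113.1) = 199.6 MPa.
F'_nt = 1.3 F_nt − (F_nt / φF_nv) f_rv = 1.3·620 − (620/(0.75·372))·199.6 = 362.4 MPa, capped at F_nt → F'_nt = 362.4 MPa.
R_n = F'_nt · A_b · n = 362.4 × 113.1 × 4 / 1000 = 164 kN.
Design strength φR_n = 0.75 × 164 = 123 kN.

123 kN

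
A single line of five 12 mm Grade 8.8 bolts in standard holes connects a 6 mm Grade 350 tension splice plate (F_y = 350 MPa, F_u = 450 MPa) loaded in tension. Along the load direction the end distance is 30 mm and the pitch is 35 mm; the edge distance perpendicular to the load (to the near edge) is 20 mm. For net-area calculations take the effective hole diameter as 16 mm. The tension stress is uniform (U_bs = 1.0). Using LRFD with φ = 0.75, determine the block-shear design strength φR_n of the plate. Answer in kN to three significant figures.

143 kN

Shear plane L_v = 30 + 4·35 = 170 mm; A_gv = 170 × 6 = 1020 mm².
A_nv = (170 − 4.5·16) × 6 = 588 mm².
A_nt = (20 − 0.5·16) × 6 = 72 mm².
0.6 F_u A_nv = 158.8 kN; 0.6 F_y A_gv = 214.2 kN → shear rupture governs the shear term.
R_n = 158.8 + 1.0 × 450 × 72 / 1000 = 191.2 kN.
Design strength φR_n = 0.75 × 191.2 = 143 kN.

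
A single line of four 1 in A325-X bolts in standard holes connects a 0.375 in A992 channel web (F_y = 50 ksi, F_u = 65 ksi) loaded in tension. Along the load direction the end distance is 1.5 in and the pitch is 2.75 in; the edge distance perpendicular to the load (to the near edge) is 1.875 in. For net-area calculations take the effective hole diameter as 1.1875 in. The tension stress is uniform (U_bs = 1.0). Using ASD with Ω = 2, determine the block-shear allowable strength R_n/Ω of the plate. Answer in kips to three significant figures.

Shear plane L_v = 1.5 + 3·2.75 = 9.75 in; A_gv = 9.75 × 0.375 = 3.656 in².
A_nv = (9.75 − 3.5·1.1875) × 0.375 = 2.098 in².
A_nt = (1.875 − 0.5·1.1875) × 0.375 = 0.4805 in².
0.6 F_u A_nv = 81.81 kips; 0.6 F_y A_gv = 109.7 kips → shear rupture governs the shear term.
R_n = 81.81 + 1.0 × 65 × 0.4805 = 113 kips.
Allowable strength R_n/Ω = 113 / 2 = 56.5 kips.

56.5 kips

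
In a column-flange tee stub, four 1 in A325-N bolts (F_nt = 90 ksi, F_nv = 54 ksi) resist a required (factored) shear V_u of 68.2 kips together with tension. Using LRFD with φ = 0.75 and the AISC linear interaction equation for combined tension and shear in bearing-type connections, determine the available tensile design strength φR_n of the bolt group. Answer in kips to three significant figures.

162 kips

A_b = π·1²/4 = 0.7854 in²; f_rv = 68.2 / (4 × 0.7854) = 21.71 ksi.
F'_nt = 1.3 F_nt − (F_nt / φF_nv) f_rv = 1.3·90 − (90/(0.75·54))·21.71 = 68.76 ksi, capped at F_nt → F'_nt = 68.76 ksi.
R_n = F'_nt · A_b · n = 68.76 × 0.7854 × 4 = 216 kips.
Design strength φR_n = 0.75 × 216 = 162 kips.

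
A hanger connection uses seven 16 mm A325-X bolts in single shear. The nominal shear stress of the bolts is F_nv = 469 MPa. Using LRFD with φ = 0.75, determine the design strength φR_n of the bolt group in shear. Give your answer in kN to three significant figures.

495 kN

A_b = π × 16² / 4 = 201.1 mm².
R_n = F_nv · A_b · n · n_s = 469 × 201.1 × 7 × 1 / 1000 = 660.1 kN.
Design strength φR_n = 0.75 × 660.1 = 495 kN.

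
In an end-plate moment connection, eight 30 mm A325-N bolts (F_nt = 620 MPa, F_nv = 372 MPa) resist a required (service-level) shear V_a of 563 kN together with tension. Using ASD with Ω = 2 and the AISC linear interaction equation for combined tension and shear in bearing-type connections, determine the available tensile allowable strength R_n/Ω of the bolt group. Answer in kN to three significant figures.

A_b = π·30²/4 = 706.9 mm²; f_rv = 563 × 1000 / (8 × 706.9) = 99.56 MPa.
F'_nt = 1.3 F_nt − (Ω F_nt / F_nv) f_rv = 1.3·620 − (2·620/372)·99.56 = 474.1 MPa, capped at F_nt → F'_nt = 474.1 MPa.
R_n = F'_nt · A_b · n = 474.1 × 706.9 × 8 / 1000 = 2681 kN.
Allowable strength R_n/Ω = 2681 / 2 = 1340 kN.

1340 kN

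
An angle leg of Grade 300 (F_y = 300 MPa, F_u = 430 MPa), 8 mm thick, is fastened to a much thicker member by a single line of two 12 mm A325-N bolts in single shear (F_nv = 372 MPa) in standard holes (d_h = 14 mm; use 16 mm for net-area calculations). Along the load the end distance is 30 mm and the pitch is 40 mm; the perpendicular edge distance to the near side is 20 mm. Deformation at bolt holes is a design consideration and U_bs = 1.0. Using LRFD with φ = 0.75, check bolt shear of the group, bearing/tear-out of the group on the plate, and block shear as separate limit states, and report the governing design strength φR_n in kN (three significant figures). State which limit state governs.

63.1 kN (bolt shear governs)

Bolt shear: A_b = π·12²/4 = 113.1 mm²; R_n = 372 × 113.1 × 2 × 1 / 1000 = 84.14 kN → 0.75 × 84.14 = 63.1 kN.
Bearing: edge l_c = 23, r_n = 94.94 kN; interior l_c = 26, r_n = 99.07 kN; R_n = 94.94 + 1·99.07 = 194 kN → 146 kN.
Block shear: A_gv = 560, A_nv = 368, A_nt = 96 mm²; R_n = min(0.6F_uA_nv, 0.6F_yA_gv) + U_bs·F_u·A_nt = 136.2 kN → 102 kN.
Bolt shear governs: 63.1 kN.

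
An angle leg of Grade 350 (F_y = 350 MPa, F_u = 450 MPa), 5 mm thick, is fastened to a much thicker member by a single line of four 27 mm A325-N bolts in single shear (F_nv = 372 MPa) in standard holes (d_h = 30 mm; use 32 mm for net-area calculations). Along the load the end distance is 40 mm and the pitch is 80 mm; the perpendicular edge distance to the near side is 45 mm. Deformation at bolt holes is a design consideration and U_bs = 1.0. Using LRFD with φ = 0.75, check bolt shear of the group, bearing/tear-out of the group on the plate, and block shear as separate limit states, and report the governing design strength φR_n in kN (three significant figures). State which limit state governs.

Bolt shear: A_b = π·27²/4 = 572.6 mm²; R_n = 372 × 572.6 × 4 × 1 / 1000 = 852 kN → 0.75 × 852 = 639 kN.
Bearing: edge l_c = 25, r_n = 67.5 kN; interior l_c = 50, r_n = 135 kN; R_n = 67.5 + 3·135 = 472.5 kN → 354 kN.
Block shear: A_gv = 1400, A_nv = 840, A_nt = 145 mm²; R_n = min(0.6F_uA_nv, 0.6F_yA_gv) + U_bs·F_u·A_nt = 292.1 kN → 219 kN.
Block shear governs: 219 kN.

219 kN (block shear governs)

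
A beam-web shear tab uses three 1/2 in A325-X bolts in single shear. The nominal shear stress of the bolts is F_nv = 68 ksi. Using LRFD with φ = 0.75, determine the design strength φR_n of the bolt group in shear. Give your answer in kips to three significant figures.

30 kips

A_b = π × 0.5² / 4 = 0.1963 in².
R_n = F_nv · A_b · n · n_s = 68 × 0.1963 × 3 × 1 = 40.06 kips.
Design strength φR_n = 0.75 × 40.06 = 30 kips.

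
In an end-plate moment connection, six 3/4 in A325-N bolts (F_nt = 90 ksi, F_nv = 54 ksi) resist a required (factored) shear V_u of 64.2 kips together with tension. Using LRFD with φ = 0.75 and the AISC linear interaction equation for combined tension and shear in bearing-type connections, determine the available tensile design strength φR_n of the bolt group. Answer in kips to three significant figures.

A_b = π·0.75²/4 = 0.4418 in²; f_rv = 64.2 / (6 × 0.4418) = 24.22 ksi.
F'_nt = 1.3 F_nt − (F_nt / φF_nv) f_rv = 1.3·90 − (90/(0.75·54))·24.22 = 63.18 ksi, capped at F_nt → F'_nt = 63.18 ksi.
R_n = F'_nt · A_b · n = 63.18 × 0.4418 × 6 = 167.5 kips.
Design strength φR_n = 0.75 × 167.5 = 126 kips.

126 kips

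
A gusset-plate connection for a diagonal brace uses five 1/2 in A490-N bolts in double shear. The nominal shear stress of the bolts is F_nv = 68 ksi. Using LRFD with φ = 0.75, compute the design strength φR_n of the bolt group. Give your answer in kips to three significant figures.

A_b = π × 0.5² / 4 = 0.1963 in².
R_n = F_nv · A_b · n · n_s = 68 × 0.1963 × 5 × 2 = 133.5 kips.
Design strength φR_n = 0.75 × 133.5 = 100 kips.

100 kips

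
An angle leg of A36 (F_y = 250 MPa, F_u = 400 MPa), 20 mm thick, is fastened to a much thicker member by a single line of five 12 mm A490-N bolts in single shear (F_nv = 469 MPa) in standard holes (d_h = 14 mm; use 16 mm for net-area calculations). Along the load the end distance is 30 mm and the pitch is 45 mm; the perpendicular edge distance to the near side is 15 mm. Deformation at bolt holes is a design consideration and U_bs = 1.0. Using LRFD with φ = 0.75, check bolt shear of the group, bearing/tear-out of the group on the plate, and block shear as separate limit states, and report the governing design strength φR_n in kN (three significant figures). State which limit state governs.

199 kN (bolt shear governs)

Bolt shear: A_b = π·12²/4 = 113.1 mm²; R_n = 469 × 113.1 × 5 × 1 / 1000 = 265.2 kN → 0.75 × 265.2 = 199 kN.
Bearing: edge l_c = 23, r_n = 220.8 kN; interior l_c = 31, r_n = 230.4 kN; R_n = 220.8 + 4·230.4 = 1142 kN → 857 kN.
Block shear: A_gv = 4200, A_nv = 2760, A_nt = 140 mm²; R_n = min(0.6F_uA_nv, 0.6F_yA_gv) + U_bs·F_u·A_nt = 686 kN → 514 kN.
Bolt shear governs: 199 kN.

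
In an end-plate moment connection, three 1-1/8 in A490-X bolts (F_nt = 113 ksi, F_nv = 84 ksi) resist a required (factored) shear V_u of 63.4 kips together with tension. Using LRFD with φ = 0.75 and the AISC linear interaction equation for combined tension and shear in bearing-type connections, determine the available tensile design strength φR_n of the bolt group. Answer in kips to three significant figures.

A_b = π·1.125²/4 = 0.994 in²; f_rv = 63.4 / (3 × 0.994) = 21.26 ksi.
F'_nt = 1.3 F_nt − (F_nt / φF_nv) f_rv = 1.3·113 − (113/(0.75·84))·21.26 = 108.8 ksi, capped at F_nt → F'_nt = 108.8 ksi.
R_n = F'_nt · A_b · n = 108.8 × 0.994 × 3 = 324.3 kips.
Design strength φR_n = 0.75 × 324.3 = 243 kips.

243 kips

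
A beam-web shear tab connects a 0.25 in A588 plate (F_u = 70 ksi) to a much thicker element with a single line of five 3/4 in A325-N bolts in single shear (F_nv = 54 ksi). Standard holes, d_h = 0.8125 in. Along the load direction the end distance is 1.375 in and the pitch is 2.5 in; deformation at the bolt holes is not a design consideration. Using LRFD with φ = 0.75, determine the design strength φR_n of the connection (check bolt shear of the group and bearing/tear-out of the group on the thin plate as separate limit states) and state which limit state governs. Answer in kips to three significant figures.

89.5 kips (bolt shear governs)

Bolt shear: A_b = π·0.75²/4 = 0.4418 in²; R_n = 54 × 0.4418 × 5 × 1 = 119.3 kips → 0.75 × 119.3 = 89.5 kips.
Bearing (1.5 l_c t F_u ≤ 3.0 d t F_u): upper limit = 3.0·0.75·0.25·70 = 39.38 kips.
  Edge l_c = 1.375 − 0.8125/2 = 0.9688 → r_n = 25.43 kips; interior l_c = 2.5 − 0.8125 = 1.688 → r_n = 39.38 kips.
  R_n,bearing = 1·25.43 + 4·39.38 = 182.9 kips → 0.75 × 182.9 = 137 kips.
Bolt shear governs: 89.5 kips.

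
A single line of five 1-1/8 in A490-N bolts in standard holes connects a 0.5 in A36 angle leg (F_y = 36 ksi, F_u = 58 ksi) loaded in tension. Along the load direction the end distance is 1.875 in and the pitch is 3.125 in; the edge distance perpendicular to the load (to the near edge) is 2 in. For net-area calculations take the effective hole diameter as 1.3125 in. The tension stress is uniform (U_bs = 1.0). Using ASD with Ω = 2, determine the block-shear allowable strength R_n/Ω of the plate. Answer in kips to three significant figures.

93.2 kips

Shear plane L_v = 1.875 + 4·3.125 = 14.38 in; A_gv = 14.38 × 0.5 = 7.188 in².
A_nv = (14.38 − 4.5·1.3125) × 0.5 = 4.234 in².
A_nt = (2 − 0.5·1.3125) × 0.5 = 0.6719 in².
0.6 F_u A_nv = 147.4 kips; 0.6 F_y A_gv = 155.2 kips → shear rupture governs the shear term.
R_n = 147.4 + 1.0 × 58 × 0.6719 = 186.3 kips.
Allowable strength R_n/Ω = 186.3 / 2 = 93.2 kips.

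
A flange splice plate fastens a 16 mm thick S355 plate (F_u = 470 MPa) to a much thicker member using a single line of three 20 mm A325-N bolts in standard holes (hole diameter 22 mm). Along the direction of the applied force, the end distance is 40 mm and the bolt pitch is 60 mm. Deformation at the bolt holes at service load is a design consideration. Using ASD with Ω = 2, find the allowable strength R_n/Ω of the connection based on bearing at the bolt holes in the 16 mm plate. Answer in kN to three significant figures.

474 kN

Per bolt r_n = 1.2 l_c t F_u ≤ 2.4 d t F_u; upper limit = 2.4 × 20 × 16 × 470 / 1000 = 361 kN.
Edge bolt: l_c = 40 − 22/2 = 29 mm → 1.2 × 29 × 16 × 470 / 1000 = 261.7 → r_n = 261.7 kN.
Interior bolts: l_c = 60 − 22 = 38 mm → 1.2 × 38 × 16 × 470 / 1000 = 342.9 → r_n = 342.9 kN.
R_n = 1 × 261.7 + 2 × 342.9 = 947.5 kN.
Allowable strength R_n/Ω = 947.5 / 2 = 474 kN.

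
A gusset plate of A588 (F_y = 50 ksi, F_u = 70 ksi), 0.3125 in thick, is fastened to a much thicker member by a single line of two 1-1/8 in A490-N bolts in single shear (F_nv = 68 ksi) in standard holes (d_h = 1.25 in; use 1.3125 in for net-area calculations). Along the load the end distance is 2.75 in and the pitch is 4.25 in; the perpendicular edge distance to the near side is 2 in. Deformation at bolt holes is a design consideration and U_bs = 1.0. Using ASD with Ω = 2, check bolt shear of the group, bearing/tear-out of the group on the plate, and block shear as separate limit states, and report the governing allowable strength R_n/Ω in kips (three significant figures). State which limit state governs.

Bolt shear: A_b = π·1.125²/4 = 0.994 in²; R_n = 68 × 0.994 × 2 × 1 = 135.2 kips → 135.2 / 2 = 67.6 kips.
Bearing: edge l_c = 2.125, r_n = 55.78 kips; interior l_c = 3, r_n = 59.06 kips; R_n = 55.78 + 1·59.06 = 114.8 kips → 57.4 kips.
Block shear: A_gv = 2.188, A_nv = 1.572, A_nt = 0.4199 in²; R_n = min(0.6F_uA_nv, 0.6F_yA_gv) + U_bs·F_u·A_nt = 95.02 kips → 47.5 kips.
Block shear governs: 47.5 kips.

47.5 kips (block shear governs)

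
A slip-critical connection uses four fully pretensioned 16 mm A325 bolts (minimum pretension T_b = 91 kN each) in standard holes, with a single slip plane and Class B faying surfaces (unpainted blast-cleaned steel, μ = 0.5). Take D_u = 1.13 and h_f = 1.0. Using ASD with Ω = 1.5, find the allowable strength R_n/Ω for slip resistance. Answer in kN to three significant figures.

R_n = μ · D_u · h_f · T_b · n_s · n_b = 0.5 × 1.13 × 1.0 × 91 × 1 × 4 = 205.7 kN.
Allowable strength R_n/Ω = 205.7 / 1.5 = 137 kN.

137 kN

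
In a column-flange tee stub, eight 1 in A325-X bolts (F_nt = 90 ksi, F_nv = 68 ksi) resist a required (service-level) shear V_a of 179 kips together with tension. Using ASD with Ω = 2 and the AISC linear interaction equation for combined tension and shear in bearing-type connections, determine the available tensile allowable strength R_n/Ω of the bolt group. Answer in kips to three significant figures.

131 kips

A_b = π·1²/4 = 0.7854 in²; f_rv = 179 / (8 × 0.7854) = 28.49 ksi.
F'_nt = 1.3 F_nt − (Ω F_nt / F_nv) f_rv = 1.3·90 − (2·90/68)·28.49 = 41.59 ksi, capped at F_nt → F'_nt = 41.59 ksi.
R_n = F'_nt · A_b · n = 41.59 × 0.7854 × 8 = 261.3 kips.
Allowable strength R_n/Ω = 261.3 / 2 = 131 kips.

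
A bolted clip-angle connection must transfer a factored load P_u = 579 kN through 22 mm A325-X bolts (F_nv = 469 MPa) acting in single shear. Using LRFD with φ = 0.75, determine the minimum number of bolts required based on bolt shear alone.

A_b = π·22²/4 = 380.1 mm².
Per-bolt design strength φR_n = 0.75 × 469 × 380.1 × 1 / 1000 = 133.7 kN.
n ≥ 579 / 133.7 = 4.33 → use 5 bolts.

5 bolts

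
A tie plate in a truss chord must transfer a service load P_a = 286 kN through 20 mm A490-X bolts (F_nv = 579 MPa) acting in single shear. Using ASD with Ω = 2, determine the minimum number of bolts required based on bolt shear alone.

A_b = π·20²/4 = 314.2 mm².
Per-bolt allowable strength R_n/Ω = 579 × 314.2 × 1 / 1000 / 2 = 90.95 kN.
n ≥ 286 / 90.95 = 3.145 → use 4 bolts.

4 bolts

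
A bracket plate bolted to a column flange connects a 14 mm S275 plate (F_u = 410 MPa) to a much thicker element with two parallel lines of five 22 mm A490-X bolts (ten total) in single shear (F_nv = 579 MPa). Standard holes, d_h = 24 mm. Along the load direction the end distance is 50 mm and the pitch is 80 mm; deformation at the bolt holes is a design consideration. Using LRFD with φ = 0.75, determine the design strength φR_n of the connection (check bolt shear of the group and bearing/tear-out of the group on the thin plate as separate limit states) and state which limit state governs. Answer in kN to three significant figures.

1650 kN (bolt shear governs)

Bolt shear: A_b = π·22²/4 = 380.1 mm²; R_n = 579 × 380.1 × 10 × 1 / 1000 = 2201 kN → 0.75 × 2201 = 1650 kN.
Bearing (1.2 l_c t F_u ≤ 2.4 d t F_u): upper limit = 2.4·22·14·410 / 1000 = 303.1 kN.
  Edge l_c = 50 − 24/2 = 38 → r_n = 261.7 kN; interior l_c = 80 − 24 = 56 → r_n = 303.1 kN.
  R_n,bearing = 2·261.7 + 8·303.1 = 2948 kN → 0.75 × 2948 = 2210 kN.
Bolt shear governs: 1650 kN.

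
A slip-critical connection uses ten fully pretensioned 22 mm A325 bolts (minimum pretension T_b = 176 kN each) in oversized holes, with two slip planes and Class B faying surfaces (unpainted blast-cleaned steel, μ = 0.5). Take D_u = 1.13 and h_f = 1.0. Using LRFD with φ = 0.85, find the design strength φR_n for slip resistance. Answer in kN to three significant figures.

R_n = μ · D_u · h_f · T_b · n_s · n_b = 0.5 × 1.13 × 1.0 × 176 × 2 × 10 = 1989 kN.
Design strength φR_n = 0.85 × 1989 = 1690 kN.

1690 kN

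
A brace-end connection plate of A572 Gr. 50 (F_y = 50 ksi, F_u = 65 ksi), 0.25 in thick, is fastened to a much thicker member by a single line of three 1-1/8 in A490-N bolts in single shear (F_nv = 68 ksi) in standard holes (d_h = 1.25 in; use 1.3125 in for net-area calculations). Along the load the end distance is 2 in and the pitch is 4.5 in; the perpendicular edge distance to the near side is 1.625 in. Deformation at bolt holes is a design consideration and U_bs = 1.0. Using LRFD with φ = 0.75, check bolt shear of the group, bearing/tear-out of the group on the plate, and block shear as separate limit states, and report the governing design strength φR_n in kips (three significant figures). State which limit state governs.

68.2 kips (block shear governs)

Bolt shear: A_b = π·1.125²/4 = 0.994 in²; R_n = 68 × 0.994 × 3 × 1 = 202.8 kips → 0.75 × 202.8 = 152 kips.
Bearing: edge l_c = 1.375, r_n = 26.81 kips; interior l_c = 3.25, r_n = 43.87 kips; R_n = 26.81 + 2·43.87 = 114.6 kips → 85.9 kips.
Block shear: A_gv = 2.75, A_nv = 1.93, A_nt = 0.2422 in²; R_n = min(0.6F_uA_nv, 0.6F_yA_gv) + U_bs·F_u·A_nt = 91 kips → 68.2 kips.
Block shear governs: 68.2 kips.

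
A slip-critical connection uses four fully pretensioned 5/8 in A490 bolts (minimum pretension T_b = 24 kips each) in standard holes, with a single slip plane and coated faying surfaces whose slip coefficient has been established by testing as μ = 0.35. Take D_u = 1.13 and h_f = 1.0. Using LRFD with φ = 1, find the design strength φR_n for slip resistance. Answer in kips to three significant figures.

38 kips

R_n = μ · D_u · h_f · T_b · n_s · n_b = 0.35 × 1.13 × 1.0 × 24 × 1 × 4 = 37.97 kips.
Design strength φR_n = 1 × 37.97 = 38 kips.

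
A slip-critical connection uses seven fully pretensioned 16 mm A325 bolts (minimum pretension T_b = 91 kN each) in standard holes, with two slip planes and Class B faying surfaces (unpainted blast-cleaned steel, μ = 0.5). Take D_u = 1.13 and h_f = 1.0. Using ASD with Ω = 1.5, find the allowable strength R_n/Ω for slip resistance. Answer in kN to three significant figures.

R_n = μ · D_u · h_f · T_b · n_s · n_b = 0.5 × 1.13 × 1.0 × 91 × 2 × 7 = 719.8 kN.
Allowable strength R_n/Ω = 719.8 / 1.5 = 480 kN.

480 kN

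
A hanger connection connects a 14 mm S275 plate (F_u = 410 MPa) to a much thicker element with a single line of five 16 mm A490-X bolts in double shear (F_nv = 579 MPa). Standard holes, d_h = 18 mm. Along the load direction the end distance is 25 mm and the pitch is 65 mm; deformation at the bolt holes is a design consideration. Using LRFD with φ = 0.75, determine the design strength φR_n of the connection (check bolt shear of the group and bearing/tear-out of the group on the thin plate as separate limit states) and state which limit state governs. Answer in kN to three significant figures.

Bolt shear: A_b = π·16²/4 = 201.1 mm²; R_n = 579 × 201.1 × 5 × 2 / 1000 = 1164 kN → 0.75 × 1164 = 873 kN.
Bearing (1.2 l_c t F_u ≤ 2.4 d t F_u): upper limit = 2.4·16·14·410 / 1000 = 220.4 kN.
  Edge l_c = 25 − 18/2 = 16 → r_n = 110.2 kN; interior l_c = 65 − 18 = 47 → r_n = 220.4 kN.
  R_n,bearing = 1·110.2 + 4·220.4 = 991.9 kN → 0.75 × 991.9 = 744 kN.
Bearing governs: 744 kN.

744 kN (bearing governs)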